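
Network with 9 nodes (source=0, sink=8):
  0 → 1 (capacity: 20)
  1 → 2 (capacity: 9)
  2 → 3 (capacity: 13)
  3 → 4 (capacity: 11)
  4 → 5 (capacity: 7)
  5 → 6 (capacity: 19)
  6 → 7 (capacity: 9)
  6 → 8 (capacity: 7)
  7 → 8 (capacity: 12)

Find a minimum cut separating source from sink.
Min cut value = 7, edges: (4,5)

Min cut value: 7
Partition: S = [0, 1, 2, 3, 4], T = [5, 6, 7, 8]
Cut edges: (4,5)

By max-flow min-cut theorem, max flow = min cut = 7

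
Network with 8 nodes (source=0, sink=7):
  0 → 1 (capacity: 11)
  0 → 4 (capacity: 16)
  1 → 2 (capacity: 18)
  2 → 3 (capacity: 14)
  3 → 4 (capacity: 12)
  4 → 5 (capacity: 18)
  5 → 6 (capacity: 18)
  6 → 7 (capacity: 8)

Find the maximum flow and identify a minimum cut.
Max flow = 8, Min cut edges: (6,7)

Maximum flow: 8
Minimum cut: (6,7)
Partition: S = [0, 1, 2, 3, 4, 5, 6], T = [7]

Max-flow min-cut theorem verified: both equal 8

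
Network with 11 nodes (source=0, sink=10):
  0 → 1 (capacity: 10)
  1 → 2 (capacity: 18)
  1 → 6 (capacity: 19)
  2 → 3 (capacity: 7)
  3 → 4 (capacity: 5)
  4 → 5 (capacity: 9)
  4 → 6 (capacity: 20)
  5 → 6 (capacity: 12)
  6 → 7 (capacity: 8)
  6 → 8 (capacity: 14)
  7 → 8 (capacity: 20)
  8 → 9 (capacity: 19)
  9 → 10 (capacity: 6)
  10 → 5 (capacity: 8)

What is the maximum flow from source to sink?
Maximum flow = 6

Max flow: 6

Flow assignment:
  0 → 1: 6/10
  1 → 6: 6/19
  6 → 8: 6/14
  8 → 9: 6/19
  9 → 10: 6/6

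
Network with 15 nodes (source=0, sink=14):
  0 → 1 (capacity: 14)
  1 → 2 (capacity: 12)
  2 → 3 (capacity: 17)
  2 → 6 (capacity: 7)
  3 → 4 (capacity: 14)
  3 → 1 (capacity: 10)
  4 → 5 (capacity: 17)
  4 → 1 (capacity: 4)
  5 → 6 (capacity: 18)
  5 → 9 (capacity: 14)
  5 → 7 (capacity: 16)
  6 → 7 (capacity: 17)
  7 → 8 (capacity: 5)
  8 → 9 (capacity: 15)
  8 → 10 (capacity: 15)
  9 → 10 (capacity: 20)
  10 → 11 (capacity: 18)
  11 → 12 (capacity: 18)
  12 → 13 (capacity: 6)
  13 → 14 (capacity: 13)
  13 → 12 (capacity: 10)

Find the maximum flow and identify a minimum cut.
Max flow = 6, Min cut edges: (12,13)

Maximum flow: 6
Minimum cut: (12,13)
Partition: S = [0, 1, 2, 3, 4, 5, 6, 7, 8, 9, 10, 11, 12], T = [13, 14]

Max-flow min-cut theorem verified: both equal 6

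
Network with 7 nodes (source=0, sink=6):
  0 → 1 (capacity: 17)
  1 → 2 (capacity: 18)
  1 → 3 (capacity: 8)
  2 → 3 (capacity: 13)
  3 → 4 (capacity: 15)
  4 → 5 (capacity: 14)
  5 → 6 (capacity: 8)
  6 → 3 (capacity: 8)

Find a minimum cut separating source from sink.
Min cut value = 8, edges: (5,6)

Min cut value: 8
Partition: S = [0, 1, 2, 3, 4, 5], T = [6]
Cut edges: (5,6)

By max-flow min-cut theorem, max flow = min cut = 8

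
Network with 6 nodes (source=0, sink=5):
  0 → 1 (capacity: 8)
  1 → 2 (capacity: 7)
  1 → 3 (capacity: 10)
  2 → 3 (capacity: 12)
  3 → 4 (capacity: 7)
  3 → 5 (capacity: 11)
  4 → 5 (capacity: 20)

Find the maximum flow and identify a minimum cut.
Max flow = 8, Min cut edges: (0,1)

Maximum flow: 8
Minimum cut: (0,1)
Partition: S = [0], T = [1, 2, 3, 4, 5]

Max-flow min-cut theorem verified: both equal 8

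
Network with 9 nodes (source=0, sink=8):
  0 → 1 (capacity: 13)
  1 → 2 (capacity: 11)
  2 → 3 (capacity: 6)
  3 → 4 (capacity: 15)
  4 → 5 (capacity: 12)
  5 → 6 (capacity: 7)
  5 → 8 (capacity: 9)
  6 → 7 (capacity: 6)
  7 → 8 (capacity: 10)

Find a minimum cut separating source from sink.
Min cut value = 6, edges: (2,3)

Min cut value: 6
Partition: S = [0, 1, 2], T = [3, 4, 5, 6, 7, 8]
Cut edges: (2,3)

By max-flow min-cut theorem, max flow = min cut = 6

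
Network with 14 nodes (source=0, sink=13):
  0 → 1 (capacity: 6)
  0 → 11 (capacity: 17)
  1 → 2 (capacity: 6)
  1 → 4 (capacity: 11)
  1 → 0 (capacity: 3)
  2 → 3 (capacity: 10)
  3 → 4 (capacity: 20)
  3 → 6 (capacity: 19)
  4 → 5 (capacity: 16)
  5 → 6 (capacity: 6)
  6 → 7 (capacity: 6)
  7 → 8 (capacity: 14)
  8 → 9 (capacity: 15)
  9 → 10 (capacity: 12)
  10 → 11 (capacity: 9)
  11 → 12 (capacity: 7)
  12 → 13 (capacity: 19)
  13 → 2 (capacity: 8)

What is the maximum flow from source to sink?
Maximum flow = 7

Max flow: 7

Flow assignment:
  0 → 1: 6/6
  0 → 11: 1/17
  1 → 2: 6/6
  2 → 3: 6/10
  3 → 6: 6/19
  6 → 7: 6/6
  7 → 8: 6/14
  8 → 9: 6/15
  9 → 10: 6/12
  10 → 11: 6/9
  11 → 12: 7/7
  12 → 13: 7/19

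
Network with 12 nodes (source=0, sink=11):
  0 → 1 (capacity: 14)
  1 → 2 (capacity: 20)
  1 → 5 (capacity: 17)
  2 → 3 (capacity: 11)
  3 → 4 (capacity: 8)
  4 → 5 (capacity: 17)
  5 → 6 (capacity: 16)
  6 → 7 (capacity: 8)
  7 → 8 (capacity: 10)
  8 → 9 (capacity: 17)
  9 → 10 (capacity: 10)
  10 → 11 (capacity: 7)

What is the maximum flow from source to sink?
Maximum flow = 7

Max flow: 7

Flow assignment:
  0 → 1: 7/14
  1 → 5: 7/17
  5 → 6: 7/16
  6 → 7: 7/8
  7 → 8: 7/10
  8 → 9: 7/17
  9 → 10: 7/10
  10 → 11: 7/7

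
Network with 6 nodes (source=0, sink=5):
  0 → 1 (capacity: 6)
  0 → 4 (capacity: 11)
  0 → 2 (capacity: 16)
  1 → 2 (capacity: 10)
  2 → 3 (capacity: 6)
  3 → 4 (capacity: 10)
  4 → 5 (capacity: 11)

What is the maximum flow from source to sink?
Maximum flow = 11

Max flow: 11

Flow assignment:
  0 → 1: 6/6
  0 → 4: 5/11
  1 → 2: 6/10
  2 → 3: 6/6
  3 → 4: 6/10
  4 → 5: 11/11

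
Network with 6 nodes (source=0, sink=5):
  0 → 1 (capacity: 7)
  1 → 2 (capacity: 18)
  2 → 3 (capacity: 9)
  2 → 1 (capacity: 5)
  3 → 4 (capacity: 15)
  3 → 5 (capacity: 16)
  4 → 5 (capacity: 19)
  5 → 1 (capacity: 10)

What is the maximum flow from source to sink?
Maximum flow = 7

Max flow: 7

Flow assignment:
  0 → 1: 7/7
  1 → 2: 7/18
  2 → 3: 7/9
  3 → 5: 7/16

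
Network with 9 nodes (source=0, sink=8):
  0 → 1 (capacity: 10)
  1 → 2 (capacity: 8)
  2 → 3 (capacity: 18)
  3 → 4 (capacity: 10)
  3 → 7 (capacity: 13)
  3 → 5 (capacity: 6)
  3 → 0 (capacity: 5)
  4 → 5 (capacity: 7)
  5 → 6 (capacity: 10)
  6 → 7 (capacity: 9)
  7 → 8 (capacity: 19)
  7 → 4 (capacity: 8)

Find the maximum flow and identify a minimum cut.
Max flow = 8, Min cut edges: (1,2)

Maximum flow: 8
Minimum cut: (1,2)
Partition: S = [0, 1], T = [2, 3, 4, 5, 6, 7, 8]

Max-flow min-cut theorem verified: both equal 8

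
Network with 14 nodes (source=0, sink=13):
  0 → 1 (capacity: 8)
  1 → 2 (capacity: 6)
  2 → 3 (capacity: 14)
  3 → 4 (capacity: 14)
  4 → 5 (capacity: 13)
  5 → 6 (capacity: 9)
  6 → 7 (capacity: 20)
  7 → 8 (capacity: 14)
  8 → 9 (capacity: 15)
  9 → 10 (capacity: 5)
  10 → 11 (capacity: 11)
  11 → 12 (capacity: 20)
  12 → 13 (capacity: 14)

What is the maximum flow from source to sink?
Maximum flow = 5

Max flow: 5

Flow assignment:
  0 → 1: 5/8
  1 → 2: 5/6
  2 → 3: 5/14
  3 → 4: 5/14
  4 → 5: 5/13
  5 → 6: 5/9
  6 → 7: 5/20
  7 → 8: 5/14
  8 → 9: 5/15
  9 → 10: 5/5
  10 → 11: 5/11
  11 → 12: 5/20
  12 → 13: 5/14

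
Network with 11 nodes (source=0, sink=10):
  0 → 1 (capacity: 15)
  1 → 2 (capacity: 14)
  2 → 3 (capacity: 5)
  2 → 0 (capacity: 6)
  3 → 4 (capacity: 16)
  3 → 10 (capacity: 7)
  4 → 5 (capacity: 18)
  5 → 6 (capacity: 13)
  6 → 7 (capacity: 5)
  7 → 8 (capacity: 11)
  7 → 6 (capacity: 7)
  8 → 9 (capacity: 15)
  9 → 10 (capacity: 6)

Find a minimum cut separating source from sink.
Min cut value = 5, edges: (2,3)

Min cut value: 5
Partition: S = [0, 1, 2], T = [3, 4, 5, 6, 7, 8, 9, 10]
Cut edges: (2,3)

By max-flow min-cut theorem, max flow = min cut = 5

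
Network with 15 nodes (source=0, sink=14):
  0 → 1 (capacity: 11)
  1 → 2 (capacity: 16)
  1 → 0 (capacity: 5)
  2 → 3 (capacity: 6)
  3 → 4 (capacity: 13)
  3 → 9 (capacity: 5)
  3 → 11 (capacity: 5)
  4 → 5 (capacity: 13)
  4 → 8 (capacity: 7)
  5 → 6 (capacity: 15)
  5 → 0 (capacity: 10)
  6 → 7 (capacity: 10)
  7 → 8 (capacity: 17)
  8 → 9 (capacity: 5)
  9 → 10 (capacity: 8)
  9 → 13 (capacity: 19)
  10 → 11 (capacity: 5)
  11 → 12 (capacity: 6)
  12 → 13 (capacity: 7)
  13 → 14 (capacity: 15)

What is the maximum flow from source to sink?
Maximum flow = 6

Max flow: 6

Flow assignment:
  0 → 1: 6/11
  1 → 2: 6/16
  2 → 3: 6/6
  3 → 9: 5/5
  3 → 11: 1/5
  9 → 13: 5/19
  11 → 12: 1/6
  12 → 13: 1/7
  13 → 14: 6/15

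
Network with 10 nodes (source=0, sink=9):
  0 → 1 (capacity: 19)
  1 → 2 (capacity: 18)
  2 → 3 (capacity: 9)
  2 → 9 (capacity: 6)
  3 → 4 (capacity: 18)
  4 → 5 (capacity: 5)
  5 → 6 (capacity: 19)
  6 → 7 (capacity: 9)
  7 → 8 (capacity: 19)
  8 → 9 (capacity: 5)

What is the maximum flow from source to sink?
Maximum flow = 11

Max flow: 11

Flow assignment:
  0 → 1: 11/19
  1 → 2: 11/18
  2 → 3: 5/9
  2 → 9: 6/6
  3 → 4: 5/18
  4 → 5: 5/5
  5 → 6: 5/19
  6 → 7: 5/9
  7 → 8: 5/19
  8 → 9: 5/5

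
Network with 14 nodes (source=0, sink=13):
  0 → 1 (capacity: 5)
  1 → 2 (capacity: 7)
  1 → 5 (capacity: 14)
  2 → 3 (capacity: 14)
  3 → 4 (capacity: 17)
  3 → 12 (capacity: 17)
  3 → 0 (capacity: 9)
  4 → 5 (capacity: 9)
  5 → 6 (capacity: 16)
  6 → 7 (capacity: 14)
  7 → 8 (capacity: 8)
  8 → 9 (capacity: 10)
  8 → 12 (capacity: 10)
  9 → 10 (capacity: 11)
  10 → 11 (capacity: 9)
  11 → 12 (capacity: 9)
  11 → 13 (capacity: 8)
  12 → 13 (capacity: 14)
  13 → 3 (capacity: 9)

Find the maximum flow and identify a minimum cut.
Max flow = 5, Min cut edges: (0,1)

Maximum flow: 5
Minimum cut: (0,1)
Partition: S = [0], T = [1, 2, 3, 4, 5, 6, 7, 8, 9, 10, 11, 12, 13]

Max-flow min-cut theorem verified: both equal 5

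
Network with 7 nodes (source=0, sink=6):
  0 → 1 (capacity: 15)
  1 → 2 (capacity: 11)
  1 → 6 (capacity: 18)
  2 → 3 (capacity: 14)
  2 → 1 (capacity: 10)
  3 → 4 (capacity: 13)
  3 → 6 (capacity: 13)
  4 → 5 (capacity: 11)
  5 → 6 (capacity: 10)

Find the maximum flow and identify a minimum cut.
Max flow = 15, Min cut edges: (0,1)

Maximum flow: 15
Minimum cut: (0,1)
Partition: S = [0], T = [1, 2, 3, 4, 5, 6]

Max-flow min-cut theorem verified: both equal 15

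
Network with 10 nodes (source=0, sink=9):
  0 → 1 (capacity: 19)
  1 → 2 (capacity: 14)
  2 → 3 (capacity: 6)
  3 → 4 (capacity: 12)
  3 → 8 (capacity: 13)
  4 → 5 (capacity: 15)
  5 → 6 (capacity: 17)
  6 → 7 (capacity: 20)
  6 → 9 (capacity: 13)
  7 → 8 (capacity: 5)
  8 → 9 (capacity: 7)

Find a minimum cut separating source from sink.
Min cut value = 6, edges: (2,3)

Min cut value: 6
Partition: S = [0, 1, 2], T = [3, 4, 5, 6, 7, 8, 9]
Cut edges: (2,3)

By max-flow min-cut theorem, max flow = min cut = 6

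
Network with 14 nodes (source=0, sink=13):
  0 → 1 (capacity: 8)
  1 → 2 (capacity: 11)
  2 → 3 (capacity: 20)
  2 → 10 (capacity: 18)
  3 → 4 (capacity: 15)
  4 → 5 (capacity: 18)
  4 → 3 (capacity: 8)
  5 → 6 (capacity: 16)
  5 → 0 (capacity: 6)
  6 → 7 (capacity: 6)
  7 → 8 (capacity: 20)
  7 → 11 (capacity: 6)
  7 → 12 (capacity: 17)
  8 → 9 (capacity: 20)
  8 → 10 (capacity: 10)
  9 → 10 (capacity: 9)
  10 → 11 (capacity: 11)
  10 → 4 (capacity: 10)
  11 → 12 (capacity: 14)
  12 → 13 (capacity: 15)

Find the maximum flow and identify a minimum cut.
Max flow = 8, Min cut edges: (0,1)

Maximum flow: 8
Minimum cut: (0,1)
Partition: S = [0], T = [1, 2, 3, 4, 5, 6, 7, 8, 9, 10, 11, 12, 13]

Max-flow min-cut theorem verified: both equal 8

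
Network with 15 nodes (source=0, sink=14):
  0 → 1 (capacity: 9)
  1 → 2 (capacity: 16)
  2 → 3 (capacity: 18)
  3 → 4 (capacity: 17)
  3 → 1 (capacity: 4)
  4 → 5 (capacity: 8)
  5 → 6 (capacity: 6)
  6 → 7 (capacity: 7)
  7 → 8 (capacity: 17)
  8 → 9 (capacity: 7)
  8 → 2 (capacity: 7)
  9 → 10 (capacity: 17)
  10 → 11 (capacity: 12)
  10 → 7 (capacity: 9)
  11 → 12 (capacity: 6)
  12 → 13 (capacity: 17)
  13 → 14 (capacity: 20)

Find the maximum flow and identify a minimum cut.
Max flow = 6, Min cut edges: (11,12)

Maximum flow: 6
Minimum cut: (11,12)
Partition: S = [0, 1, 2, 3, 4, 5, 6, 7, 8, 9, 10, 11], T = [12, 13, 14]

Max-flow min-cut theorem verified: both equal 6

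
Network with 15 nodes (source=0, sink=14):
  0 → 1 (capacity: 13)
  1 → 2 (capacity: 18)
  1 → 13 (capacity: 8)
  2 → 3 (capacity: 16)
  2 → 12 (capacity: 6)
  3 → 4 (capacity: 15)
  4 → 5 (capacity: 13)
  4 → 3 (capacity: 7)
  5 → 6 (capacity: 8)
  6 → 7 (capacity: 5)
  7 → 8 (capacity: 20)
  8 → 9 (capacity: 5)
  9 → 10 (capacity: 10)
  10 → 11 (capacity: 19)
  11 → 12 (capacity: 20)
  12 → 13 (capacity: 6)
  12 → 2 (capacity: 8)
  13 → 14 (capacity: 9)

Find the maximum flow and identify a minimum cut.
Max flow = 9, Min cut edges: (13,14)

Maximum flow: 9
Minimum cut: (13,14)
Partition: S = [0, 1, 2, 3, 4, 5, 6, 7, 8, 9, 10, 11, 12, 13], T = [14]

Max-flow min-cut theorem verified: both equal 9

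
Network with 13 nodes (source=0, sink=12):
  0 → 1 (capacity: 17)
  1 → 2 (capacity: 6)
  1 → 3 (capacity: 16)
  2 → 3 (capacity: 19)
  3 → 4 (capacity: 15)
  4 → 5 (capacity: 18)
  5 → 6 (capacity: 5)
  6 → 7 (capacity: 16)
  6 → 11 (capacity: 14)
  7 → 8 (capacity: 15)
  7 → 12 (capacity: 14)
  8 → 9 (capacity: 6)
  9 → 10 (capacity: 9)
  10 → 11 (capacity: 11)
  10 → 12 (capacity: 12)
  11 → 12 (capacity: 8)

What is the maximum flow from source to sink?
Maximum flow = 5

Max flow: 5

Flow assignment:
  0 → 1: 5/17
  1 → 3: 5/16
  3 → 4: 5/15
  4 → 5: 5/18
  5 → 6: 5/5
  6 → 7: 5/16
  7 → 12: 5/14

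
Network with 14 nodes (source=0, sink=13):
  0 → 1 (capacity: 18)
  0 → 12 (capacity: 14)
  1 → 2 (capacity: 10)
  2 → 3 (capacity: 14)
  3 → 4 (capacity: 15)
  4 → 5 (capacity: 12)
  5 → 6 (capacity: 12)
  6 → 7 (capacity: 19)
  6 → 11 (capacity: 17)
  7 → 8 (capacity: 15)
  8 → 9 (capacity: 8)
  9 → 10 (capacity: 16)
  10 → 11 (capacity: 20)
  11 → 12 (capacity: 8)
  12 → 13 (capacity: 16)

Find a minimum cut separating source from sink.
Min cut value = 16, edges: (12,13)

Min cut value: 16
Partition: S = [0, 1, 2, 3, 4, 5, 6, 7, 8, 9, 10, 11, 12], T = [13]
Cut edges: (12,13)

By max-flow min-cut theorem, max flow = min cut = 16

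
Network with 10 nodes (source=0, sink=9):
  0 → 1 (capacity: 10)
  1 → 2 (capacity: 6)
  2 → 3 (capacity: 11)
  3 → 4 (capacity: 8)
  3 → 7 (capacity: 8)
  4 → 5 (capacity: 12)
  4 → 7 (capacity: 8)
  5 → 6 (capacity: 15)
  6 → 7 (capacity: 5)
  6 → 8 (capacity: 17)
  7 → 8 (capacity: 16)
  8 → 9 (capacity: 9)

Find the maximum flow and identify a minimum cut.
Max flow = 6, Min cut edges: (1,2)

Maximum flow: 6
Minimum cut: (1,2)
Partition: S = [0, 1], T = [2, 3, 4, 5, 6, 7, 8, 9]

Max-flow min-cut theorem verified: both equal 6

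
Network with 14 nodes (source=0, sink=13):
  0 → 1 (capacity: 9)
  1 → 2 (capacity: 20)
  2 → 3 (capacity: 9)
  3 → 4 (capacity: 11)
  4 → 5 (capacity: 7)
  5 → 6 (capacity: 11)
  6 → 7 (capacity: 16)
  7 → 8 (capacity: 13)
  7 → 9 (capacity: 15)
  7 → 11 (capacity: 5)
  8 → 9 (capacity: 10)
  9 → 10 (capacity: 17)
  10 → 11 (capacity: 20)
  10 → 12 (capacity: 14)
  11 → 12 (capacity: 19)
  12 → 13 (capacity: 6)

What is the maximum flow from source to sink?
Maximum flow = 6

Max flow: 6

Flow assignment:
  0 → 1: 6/9
  1 → 2: 6/20
  2 → 3: 6/9
  3 → 4: 6/11
  4 → 5: 6/7
  5 → 6: 6/11
  6 → 7: 6/16
  7 → 9: 1/15
  7 → 11: 5/5
  9 → 10: 1/17
  10 → 12: 1/14
  11 → 12: 5/19
  12 → 13: 6/6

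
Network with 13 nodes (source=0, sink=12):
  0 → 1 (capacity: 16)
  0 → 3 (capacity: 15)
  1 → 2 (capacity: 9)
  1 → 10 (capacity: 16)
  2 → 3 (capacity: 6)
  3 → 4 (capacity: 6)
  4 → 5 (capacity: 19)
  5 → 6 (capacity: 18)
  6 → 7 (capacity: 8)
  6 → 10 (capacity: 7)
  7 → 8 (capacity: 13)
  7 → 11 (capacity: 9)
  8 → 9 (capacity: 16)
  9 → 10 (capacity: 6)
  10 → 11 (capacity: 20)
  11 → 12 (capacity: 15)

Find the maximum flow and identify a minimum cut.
Max flow = 15, Min cut edges: (11,12)

Maximum flow: 15
Minimum cut: (11,12)
Partition: S = [0, 1, 2, 3, 4, 5, 6, 7, 8, 9, 10, 11], T = [12]

Max-flow min-cut theorem verified: both equal 15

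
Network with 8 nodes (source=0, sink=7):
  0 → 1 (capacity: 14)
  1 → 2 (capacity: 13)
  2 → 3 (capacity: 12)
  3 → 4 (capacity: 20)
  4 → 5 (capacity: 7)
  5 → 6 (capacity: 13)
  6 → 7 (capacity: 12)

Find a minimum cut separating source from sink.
Min cut value = 7, edges: (4,5)

Min cut value: 7
Partition: S = [0, 1, 2, 3, 4], T = [5, 6, 7]
Cut edges: (4,5)

By max-flow min-cut theorem, max flow = min cut = 7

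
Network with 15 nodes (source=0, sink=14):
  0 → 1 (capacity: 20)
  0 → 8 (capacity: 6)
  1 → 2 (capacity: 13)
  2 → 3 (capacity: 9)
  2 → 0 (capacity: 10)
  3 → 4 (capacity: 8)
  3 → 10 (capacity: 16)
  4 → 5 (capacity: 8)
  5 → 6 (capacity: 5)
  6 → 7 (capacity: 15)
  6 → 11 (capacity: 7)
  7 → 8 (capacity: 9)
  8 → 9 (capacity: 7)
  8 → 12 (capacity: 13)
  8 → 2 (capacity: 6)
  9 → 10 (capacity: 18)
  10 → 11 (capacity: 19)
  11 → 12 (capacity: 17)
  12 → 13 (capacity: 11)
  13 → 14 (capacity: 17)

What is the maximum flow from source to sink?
Maximum flow = 11

Max flow: 11

Flow assignment:
  0 → 1: 13/20
  0 → 8: 2/6
  1 → 2: 13/13
  2 → 3: 9/9
  2 → 0: 4/10
  3 → 10: 9/16
  8 → 12: 2/13
  10 → 11: 9/19
  11 → 12: 9/17
  12 → 13: 11/11
  13 → 14: 11/17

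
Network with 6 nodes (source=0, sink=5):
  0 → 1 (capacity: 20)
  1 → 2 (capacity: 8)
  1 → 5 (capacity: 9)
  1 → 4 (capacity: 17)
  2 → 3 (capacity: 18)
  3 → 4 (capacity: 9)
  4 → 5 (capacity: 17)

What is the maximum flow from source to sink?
Maximum flow = 20

Max flow: 20

Flow assignment:
  0 → 1: 20/20
  1 → 5: 9/9
  1 → 4: 11/17
  4 → 5: 11/17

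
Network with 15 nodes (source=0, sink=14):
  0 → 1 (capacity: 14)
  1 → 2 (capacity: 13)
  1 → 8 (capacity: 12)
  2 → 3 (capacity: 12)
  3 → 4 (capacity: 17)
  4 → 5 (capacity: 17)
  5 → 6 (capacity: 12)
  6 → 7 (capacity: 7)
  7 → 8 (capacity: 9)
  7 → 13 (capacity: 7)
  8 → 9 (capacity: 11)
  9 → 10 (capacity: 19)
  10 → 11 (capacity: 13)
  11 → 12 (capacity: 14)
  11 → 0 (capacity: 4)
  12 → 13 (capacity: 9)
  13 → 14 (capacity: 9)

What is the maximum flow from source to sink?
Maximum flow = 9

Max flow: 9

Flow assignment:
  0 → 1: 9/14
  1 → 2: 5/13
  1 → 8: 4/12
  2 → 3: 5/12
  3 → 4: 5/17
  4 → 5: 5/17
  5 → 6: 5/12
  6 → 7: 5/7
  7 → 8: 5/9
  8 → 9: 9/11
  9 → 10: 9/19
  10 → 11: 9/13
  11 → 12: 9/14
  12 → 13: 9/9
  13 → 14: 9/9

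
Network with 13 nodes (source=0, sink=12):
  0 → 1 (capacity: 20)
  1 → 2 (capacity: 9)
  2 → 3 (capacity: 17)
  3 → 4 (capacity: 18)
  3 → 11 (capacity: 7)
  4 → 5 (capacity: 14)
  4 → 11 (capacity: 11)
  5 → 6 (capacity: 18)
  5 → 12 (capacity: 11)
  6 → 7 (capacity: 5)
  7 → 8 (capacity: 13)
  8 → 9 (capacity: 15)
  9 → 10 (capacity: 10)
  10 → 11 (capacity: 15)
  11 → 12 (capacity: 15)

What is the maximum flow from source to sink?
Maximum flow = 9

Max flow: 9

Flow assignment:
  0 → 1: 9/20
  1 → 2: 9/9
  2 → 3: 9/17
  3 → 4: 2/18
  3 → 11: 7/7
  4 → 5: 2/14
  5 → 12: 2/11
  11 → 12: 7/15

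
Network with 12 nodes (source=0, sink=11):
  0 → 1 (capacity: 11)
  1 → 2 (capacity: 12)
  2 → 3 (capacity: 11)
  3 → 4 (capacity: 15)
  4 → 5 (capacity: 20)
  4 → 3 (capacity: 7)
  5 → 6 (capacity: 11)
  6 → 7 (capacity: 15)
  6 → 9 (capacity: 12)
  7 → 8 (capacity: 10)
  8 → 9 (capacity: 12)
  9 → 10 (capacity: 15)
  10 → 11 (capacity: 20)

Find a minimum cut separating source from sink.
Min cut value = 11, edges: (5,6)

Min cut value: 11
Partition: S = [0, 1, 2, 3, 4, 5], T = [6, 7, 8, 9, 10, 11]
Cut edges: (5,6)

By max-flow min-cut theorem, max flow = min cut = 11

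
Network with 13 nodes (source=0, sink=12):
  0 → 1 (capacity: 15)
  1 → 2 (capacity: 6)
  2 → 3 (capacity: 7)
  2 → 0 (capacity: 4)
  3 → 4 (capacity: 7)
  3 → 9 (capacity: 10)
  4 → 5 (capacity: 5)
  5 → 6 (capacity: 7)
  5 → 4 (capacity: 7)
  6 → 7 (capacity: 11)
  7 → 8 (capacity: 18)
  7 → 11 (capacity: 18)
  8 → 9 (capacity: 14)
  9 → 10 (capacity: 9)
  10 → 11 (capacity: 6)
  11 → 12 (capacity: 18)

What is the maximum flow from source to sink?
Maximum flow = 6

Max flow: 6

Flow assignment:
  0 → 1: 6/15
  1 → 2: 6/6
  2 → 3: 6/7
  3 → 9: 6/10
  9 → 10: 6/9
  10 → 11: 6/6
  11 → 12: 6/18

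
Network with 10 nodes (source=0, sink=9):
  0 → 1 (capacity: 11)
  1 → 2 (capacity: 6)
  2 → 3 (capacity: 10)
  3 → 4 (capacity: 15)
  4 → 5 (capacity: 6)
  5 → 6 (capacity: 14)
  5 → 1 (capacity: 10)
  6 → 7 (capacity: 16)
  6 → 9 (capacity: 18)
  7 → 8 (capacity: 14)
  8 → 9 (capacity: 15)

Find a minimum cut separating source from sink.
Min cut value = 6, edges: (4,5)

Min cut value: 6
Partition: S = [0, 1, 2, 3, 4], T = [5, 6, 7, 8, 9]
Cut edges: (4,5)

By max-flow min-cut theorem, max flow = min cut = 6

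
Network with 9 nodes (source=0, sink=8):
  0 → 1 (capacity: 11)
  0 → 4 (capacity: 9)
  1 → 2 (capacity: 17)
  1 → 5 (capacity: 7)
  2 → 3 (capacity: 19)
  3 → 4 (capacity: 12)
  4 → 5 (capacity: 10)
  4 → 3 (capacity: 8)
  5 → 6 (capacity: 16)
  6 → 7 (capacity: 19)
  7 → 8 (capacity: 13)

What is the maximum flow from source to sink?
Maximum flow = 13

Max flow: 13

Flow assignment:
  0 → 1: 7/11
  0 → 4: 6/9
  1 → 2: 4/17
  1 → 5: 3/7
  2 → 3: 4/19
  3 → 4: 4/12
  4 → 5: 10/10
  5 → 6: 13/16
  6 → 7: 13/19
  7 → 8: 13/13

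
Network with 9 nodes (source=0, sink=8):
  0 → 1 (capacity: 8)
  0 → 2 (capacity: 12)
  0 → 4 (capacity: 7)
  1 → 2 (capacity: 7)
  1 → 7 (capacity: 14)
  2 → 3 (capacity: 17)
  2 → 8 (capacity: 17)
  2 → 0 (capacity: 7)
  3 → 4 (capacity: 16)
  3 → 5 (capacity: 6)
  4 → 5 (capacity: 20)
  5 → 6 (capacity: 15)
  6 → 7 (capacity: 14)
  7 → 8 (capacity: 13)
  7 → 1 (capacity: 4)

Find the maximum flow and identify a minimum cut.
Max flow = 27, Min cut edges: (0,1), (0,2), (0,4)

Maximum flow: 27
Minimum cut: (0,1), (0,2), (0,4)
Partition: S = [0], T = [1, 2, 3, 4, 5, 6, 7, 8]

Max-flow min-cut theorem verified: both equal 27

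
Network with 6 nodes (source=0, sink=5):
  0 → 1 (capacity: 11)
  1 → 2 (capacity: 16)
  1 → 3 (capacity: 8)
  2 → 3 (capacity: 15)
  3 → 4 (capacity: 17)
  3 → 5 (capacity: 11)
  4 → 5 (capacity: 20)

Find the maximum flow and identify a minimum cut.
Max flow = 11, Min cut edges: (0,1)

Maximum flow: 11
Minimum cut: (0,1)
Partition: S = [0], T = [1, 2, 3, 4, 5]

Max-flow min-cut theorem verified: both equal 11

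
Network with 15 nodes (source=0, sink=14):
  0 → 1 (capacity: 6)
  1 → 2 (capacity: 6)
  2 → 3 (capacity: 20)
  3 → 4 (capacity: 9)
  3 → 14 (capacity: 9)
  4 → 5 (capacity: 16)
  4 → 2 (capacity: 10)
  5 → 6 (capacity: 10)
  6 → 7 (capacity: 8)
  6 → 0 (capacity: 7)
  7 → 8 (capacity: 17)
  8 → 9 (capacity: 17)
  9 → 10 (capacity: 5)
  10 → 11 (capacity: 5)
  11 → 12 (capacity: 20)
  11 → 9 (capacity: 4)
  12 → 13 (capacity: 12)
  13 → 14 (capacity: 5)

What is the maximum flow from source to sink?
Maximum flow = 6

Max flow: 6

Flow assignment:
  0 → 1: 6/6
  1 → 2: 6/6
  2 → 3: 6/20
  3 → 14: 6/9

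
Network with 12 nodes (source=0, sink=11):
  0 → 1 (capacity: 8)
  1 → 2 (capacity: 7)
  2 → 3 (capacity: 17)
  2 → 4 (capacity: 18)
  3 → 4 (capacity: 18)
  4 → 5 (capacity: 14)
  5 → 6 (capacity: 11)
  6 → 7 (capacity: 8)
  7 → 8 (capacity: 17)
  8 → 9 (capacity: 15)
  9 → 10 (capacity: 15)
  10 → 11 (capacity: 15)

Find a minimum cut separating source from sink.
Min cut value = 7, edges: (1,2)

Min cut value: 7
Partition: S = [0, 1], T = [2, 3, 4, 5, 6, 7, 8, 9, 10, 11]
Cut edges: (1,2)

By max-flow min-cut theorem, max flow = min cut = 7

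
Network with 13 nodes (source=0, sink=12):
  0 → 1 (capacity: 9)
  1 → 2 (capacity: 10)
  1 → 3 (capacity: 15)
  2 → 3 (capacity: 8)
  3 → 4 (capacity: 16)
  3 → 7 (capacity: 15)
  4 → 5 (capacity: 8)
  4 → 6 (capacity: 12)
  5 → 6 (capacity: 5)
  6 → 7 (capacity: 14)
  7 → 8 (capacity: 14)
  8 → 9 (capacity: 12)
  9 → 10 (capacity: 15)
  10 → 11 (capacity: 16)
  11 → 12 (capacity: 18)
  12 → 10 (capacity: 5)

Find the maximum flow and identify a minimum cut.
Max flow = 9, Min cut edges: (0,1)

Maximum flow: 9
Minimum cut: (0,1)
Partition: S = [0], T = [1, 2, 3, 4, 5, 6, 7, 8, 9, 10, 11, 12]

Max-flow min-cut theorem verified: both equal 9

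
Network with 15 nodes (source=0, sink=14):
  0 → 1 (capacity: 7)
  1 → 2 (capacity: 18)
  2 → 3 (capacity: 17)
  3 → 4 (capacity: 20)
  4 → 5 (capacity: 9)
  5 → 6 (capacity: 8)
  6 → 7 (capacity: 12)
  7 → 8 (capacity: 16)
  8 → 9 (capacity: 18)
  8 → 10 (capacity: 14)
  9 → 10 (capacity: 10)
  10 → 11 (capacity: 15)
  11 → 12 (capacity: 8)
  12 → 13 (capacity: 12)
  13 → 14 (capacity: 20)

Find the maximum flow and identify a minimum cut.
Max flow = 7, Min cut edges: (0,1)

Maximum flow: 7
Minimum cut: (0,1)
Partition: S = [0], T = [1, 2, 3, 4, 5, 6, 7, 8, 9, 10, 11, 12, 13, 14]

Max-flow min-cut theorem verified: both equal 7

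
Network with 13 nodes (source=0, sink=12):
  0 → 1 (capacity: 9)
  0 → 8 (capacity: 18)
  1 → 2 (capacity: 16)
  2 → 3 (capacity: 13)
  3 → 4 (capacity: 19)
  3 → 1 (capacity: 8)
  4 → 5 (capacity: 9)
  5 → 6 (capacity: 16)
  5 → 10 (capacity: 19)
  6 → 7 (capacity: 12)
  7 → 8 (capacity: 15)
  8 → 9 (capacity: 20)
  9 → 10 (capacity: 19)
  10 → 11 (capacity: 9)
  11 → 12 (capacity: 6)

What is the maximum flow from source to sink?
Maximum flow = 6

Max flow: 6

Flow assignment:
  0 → 1: 6/9
  1 → 2: 9/16
  2 → 3: 9/13
  3 → 4: 6/19
  3 → 1: 3/8
  4 → 5: 6/9
  5 → 10: 6/19
  10 → 11: 6/9
  11 → 12: 6/6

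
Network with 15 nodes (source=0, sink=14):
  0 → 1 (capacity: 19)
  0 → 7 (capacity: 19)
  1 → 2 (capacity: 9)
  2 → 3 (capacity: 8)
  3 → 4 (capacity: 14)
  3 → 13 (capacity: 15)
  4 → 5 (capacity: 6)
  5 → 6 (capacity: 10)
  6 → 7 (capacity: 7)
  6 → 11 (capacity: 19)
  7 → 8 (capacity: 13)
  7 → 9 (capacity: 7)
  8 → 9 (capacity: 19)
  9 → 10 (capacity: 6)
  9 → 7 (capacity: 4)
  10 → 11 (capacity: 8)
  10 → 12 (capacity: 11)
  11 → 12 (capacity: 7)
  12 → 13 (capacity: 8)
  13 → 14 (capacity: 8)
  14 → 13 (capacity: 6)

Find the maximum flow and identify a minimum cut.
Max flow = 8, Min cut edges: (13,14)

Maximum flow: 8
Minimum cut: (13,14)
Partition: S = [0, 1, 2, 3, 4, 5, 6, 7, 8, 9, 10, 11, 12, 13], T = [14]

Max-flow min-cut theorem verified: both equal 8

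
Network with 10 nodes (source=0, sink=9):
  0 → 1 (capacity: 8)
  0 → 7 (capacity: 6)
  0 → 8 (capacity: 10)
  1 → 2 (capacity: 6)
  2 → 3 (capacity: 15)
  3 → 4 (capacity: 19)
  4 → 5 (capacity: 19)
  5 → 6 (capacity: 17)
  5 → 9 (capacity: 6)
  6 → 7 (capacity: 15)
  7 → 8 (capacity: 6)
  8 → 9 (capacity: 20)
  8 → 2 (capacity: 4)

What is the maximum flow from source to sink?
Maximum flow = 22

Max flow: 22

Flow assignment:
  0 → 1: 6/8
  0 → 7: 6/6
  0 → 8: 10/10
  1 → 2: 6/6
  2 → 3: 6/15
  3 → 4: 6/19
  4 → 5: 6/19
  5 → 9: 6/6
  7 → 8: 6/6
  8 → 9: 16/20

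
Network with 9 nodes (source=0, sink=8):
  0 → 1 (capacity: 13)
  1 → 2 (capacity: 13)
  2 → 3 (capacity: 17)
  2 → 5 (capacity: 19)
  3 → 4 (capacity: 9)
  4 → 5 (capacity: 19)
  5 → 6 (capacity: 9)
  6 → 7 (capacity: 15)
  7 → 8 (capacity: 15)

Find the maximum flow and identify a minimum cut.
Max flow = 9, Min cut edges: (5,6)

Maximum flow: 9
Minimum cut: (5,6)
Partition: S = [0, 1, 2, 3, 4, 5], T = [6, 7, 8]

Max-flow min-cut theorem verified: both equal 9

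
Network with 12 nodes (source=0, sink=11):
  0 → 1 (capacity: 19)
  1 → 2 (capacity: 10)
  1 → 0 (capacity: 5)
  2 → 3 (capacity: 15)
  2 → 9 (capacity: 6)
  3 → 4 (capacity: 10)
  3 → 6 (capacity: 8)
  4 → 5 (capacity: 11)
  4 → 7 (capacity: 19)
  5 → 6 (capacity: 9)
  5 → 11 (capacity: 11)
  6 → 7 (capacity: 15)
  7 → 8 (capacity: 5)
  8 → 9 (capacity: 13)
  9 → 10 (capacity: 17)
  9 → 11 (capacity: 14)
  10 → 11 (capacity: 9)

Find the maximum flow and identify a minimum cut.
Max flow = 10, Min cut edges: (1,2)

Maximum flow: 10
Minimum cut: (1,2)
Partition: S = [0, 1], T = [2, 3, 4, 5, 6, 7, 8, 9, 10, 11]

Max-flow min-cut theorem verified: both equal 10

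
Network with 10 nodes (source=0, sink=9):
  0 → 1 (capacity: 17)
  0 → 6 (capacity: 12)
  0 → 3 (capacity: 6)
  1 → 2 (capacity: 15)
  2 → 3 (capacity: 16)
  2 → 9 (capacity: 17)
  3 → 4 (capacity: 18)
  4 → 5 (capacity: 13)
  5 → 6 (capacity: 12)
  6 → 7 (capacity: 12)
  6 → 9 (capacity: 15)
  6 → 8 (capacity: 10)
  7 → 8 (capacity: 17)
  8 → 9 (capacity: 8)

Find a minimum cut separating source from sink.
Min cut value = 33, edges: (0,6), (0,3), (1,2)

Min cut value: 33
Partition: S = [0, 1], T = [2, 3, 4, 5, 6, 7, 8, 9]
Cut edges: (0,6), (0,3), (1,2)

By max-flow min-cut theorem, max flow = min cut = 33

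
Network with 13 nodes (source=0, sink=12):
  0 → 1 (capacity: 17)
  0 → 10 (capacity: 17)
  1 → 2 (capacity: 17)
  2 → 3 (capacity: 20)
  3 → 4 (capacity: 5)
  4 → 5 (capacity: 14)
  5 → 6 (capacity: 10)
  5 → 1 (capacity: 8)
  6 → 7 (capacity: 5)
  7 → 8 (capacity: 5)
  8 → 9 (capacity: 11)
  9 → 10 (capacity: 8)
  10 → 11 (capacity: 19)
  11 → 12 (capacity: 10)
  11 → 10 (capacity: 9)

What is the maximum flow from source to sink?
Maximum flow = 10

Max flow: 10

Flow assignment:
  0 → 1: 5/17
  0 → 10: 5/17
  1 → 2: 5/17
  2 → 3: 5/20
  3 → 4: 5/5
  4 → 5: 5/14
  5 → 6: 5/10
  6 → 7: 5/5
  7 → 8: 5/5
  8 → 9: 5/11
  9 → 10: 5/8
  10 → 11: 10/19
  11 → 12: 10/10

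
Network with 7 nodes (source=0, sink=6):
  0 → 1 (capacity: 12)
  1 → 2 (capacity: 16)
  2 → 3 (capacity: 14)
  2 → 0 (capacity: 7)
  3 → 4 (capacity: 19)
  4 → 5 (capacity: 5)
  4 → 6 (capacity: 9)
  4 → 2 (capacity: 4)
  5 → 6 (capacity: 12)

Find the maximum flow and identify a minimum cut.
Max flow = 12, Min cut edges: (0,1)

Maximum flow: 12
Minimum cut: (0,1)
Partition: S = [0], T = [1, 2, 3, 4, 5, 6]

Max-flow min-cut theorem verified: both equal 12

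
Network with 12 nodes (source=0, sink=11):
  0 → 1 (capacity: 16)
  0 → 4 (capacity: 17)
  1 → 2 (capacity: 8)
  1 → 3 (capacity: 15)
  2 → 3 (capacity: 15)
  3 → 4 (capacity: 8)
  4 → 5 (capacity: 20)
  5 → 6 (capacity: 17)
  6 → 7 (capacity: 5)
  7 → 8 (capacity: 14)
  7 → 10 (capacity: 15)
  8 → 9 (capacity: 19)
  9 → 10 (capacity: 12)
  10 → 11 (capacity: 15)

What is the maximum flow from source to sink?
Maximum flow = 5

Max flow: 5

Flow assignment:
  0 → 1: 3/16
  0 → 4: 2/17
  1 → 3: 3/15
  3 → 4: 3/8
  4 → 5: 5/20
  5 → 6: 5/17
  6 → 7: 5/5
  7 → 10: 5/15
  10 → 11: 5/15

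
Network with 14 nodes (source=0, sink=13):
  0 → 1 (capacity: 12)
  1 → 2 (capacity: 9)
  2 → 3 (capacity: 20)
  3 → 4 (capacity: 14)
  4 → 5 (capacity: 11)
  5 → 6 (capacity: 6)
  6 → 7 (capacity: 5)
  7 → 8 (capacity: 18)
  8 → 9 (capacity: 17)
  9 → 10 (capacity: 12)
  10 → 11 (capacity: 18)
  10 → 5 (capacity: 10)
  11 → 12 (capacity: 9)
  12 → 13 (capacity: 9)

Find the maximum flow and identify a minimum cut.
Max flow = 5, Min cut edges: (6,7)

Maximum flow: 5
Minimum cut: (6,7)
Partition: S = [0, 1, 2, 3, 4, 5, 6], T = [7, 8, 9, 10, 11, 12, 13]

Max-flow min-cut theorem verified: both equal 5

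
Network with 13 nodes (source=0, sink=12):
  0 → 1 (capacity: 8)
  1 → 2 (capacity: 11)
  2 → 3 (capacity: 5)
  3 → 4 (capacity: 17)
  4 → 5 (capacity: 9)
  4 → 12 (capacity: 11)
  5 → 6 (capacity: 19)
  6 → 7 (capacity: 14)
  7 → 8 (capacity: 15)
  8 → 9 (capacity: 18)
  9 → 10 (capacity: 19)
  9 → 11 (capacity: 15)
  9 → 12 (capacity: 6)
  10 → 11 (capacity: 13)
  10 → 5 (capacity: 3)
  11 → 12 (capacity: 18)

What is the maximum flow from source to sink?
Maximum flow = 5

Max flow: 5

Flow assignment:
  0 → 1: 5/8
  1 → 2: 5/11
  2 → 3: 5/5
  3 → 4: 5/17
  4 → 12: 5/11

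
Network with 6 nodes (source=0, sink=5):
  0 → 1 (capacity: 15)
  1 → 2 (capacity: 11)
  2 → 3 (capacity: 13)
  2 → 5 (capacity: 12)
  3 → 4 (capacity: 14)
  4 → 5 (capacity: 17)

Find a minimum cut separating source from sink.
Min cut value = 11, edges: (1,2)

Min cut value: 11
Partition: S = [0, 1], T = [2, 3, 4, 5]
Cut edges: (1,2)

By max-flow min-cut theorem, max flow = min cut = 11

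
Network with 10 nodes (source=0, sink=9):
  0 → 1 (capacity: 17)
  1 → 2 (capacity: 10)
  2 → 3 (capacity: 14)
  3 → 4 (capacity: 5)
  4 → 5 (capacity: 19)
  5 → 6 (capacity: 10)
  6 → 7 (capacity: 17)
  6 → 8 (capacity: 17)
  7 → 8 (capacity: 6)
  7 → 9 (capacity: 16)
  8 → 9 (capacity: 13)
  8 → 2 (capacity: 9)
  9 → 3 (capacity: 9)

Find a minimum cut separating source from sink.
Min cut value = 5, edges: (3,4)

Min cut value: 5
Partition: S = [0, 1, 2, 3], T = [4, 5, 6, 7, 8, 9]
Cut edges: (3,4)

By max-flow min-cut theorem, max flow = min cut = 5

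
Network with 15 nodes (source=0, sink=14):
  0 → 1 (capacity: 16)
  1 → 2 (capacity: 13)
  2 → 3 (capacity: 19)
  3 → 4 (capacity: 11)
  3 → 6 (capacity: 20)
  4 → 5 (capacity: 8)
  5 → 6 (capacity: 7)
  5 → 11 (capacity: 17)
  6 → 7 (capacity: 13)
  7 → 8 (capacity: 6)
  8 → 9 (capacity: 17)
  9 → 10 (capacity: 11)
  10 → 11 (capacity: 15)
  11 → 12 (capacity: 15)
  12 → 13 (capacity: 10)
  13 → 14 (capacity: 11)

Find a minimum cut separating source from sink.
Min cut value = 10, edges: (12,13)

Min cut value: 10
Partition: S = [0, 1, 2, 3, 4, 5, 6, 7, 8, 9, 10, 11, 12], T = [13, 14]
Cut edges: (12,13)

By max-flow min-cut theorem, max flow = min cut = 10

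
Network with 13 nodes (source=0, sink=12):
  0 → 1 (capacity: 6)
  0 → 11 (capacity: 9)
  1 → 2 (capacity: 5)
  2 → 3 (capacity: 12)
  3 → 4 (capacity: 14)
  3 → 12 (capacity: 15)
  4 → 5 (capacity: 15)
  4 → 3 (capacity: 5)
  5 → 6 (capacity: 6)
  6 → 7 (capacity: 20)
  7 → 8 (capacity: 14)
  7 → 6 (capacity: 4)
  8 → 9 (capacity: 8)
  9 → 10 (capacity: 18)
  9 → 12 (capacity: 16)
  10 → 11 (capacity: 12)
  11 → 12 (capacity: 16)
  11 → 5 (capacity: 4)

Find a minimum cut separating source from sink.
Min cut value = 14, edges: (0,11), (1,2)

Min cut value: 14
Partition: S = [0, 1], T = [2, 3, 4, 5, 6, 7, 8, 9, 10, 11, 12]
Cut edges: (0,11), (1,2)

By max-flow min-cut theorem, max flow = min cut = 14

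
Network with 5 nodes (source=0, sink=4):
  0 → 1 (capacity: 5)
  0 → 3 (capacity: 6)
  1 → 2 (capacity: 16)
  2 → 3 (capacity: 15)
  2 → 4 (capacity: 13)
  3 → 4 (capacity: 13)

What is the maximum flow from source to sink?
Maximum flow = 11

Max flow: 11

Flow assignment:
  0 → 1: 5/5
  0 → 3: 6/6
  1 → 2: 5/16
  2 → 4: 5/13
  3 → 4: 6/13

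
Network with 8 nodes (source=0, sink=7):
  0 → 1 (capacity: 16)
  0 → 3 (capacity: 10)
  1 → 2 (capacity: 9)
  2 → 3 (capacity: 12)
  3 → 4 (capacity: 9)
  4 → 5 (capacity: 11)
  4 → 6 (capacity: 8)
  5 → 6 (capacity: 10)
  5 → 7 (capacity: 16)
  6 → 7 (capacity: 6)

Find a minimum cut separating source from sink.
Min cut value = 9, edges: (3,4)

Min cut value: 9
Partition: S = [0, 1, 2, 3], T = [4, 5, 6, 7]
Cut edges: (3,4)

By max-flow min-cut theorem, max flow = min cut = 9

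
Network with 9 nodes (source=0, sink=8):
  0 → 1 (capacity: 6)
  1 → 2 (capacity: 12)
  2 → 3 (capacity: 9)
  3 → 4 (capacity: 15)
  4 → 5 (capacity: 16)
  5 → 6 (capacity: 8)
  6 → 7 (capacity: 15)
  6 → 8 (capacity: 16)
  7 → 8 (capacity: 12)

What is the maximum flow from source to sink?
Maximum flow = 6

Max flow: 6

Flow assignment:
  0 → 1: 6/6
  1 → 2: 6/12
  2 → 3: 6/9
  3 → 4: 6/15
  4 → 5: 6/16
  5 → 6: 6/8
  6 → 8: 6/16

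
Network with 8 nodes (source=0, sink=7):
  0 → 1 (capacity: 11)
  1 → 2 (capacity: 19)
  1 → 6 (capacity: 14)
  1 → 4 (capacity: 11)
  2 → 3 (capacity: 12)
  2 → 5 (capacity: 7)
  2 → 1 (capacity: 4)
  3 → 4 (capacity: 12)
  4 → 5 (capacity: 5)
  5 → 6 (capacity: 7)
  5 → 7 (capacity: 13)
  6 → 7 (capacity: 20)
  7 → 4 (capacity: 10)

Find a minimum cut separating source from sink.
Min cut value = 11, edges: (0,1)

Min cut value: 11
Partition: S = [0], T = [1, 2, 3, 4, 5, 6, 7]
Cut edges: (0,1)

By max-flow min-cut theorem, max flow = min cut = 11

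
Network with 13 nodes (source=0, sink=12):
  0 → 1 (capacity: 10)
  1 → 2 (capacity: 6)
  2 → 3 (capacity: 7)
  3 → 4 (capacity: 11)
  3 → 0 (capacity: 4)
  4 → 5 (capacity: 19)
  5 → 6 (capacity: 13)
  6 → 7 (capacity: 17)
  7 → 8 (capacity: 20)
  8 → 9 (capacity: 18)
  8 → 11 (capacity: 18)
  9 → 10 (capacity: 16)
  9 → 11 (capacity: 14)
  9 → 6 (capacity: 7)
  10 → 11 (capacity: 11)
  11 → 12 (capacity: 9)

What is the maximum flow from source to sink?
Maximum flow = 6

Max flow: 6

Flow assignment:
  0 → 1: 6/10
  1 → 2: 6/6
  2 → 3: 6/7
  3 → 4: 6/11
  4 → 5: 6/19
  5 → 6: 6/13
  6 → 7: 6/17
  7 → 8: 6/20
  8 → 11: 6/18
  11 → 12: 6/9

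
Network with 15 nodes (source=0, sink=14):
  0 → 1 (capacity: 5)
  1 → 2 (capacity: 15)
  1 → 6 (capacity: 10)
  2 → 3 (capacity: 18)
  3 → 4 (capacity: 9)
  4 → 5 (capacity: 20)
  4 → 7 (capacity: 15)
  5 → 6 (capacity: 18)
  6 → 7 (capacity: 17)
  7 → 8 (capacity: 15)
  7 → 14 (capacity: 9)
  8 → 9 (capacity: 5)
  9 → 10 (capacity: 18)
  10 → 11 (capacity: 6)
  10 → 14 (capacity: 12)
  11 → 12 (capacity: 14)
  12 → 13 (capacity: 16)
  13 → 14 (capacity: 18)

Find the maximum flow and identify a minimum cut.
Max flow = 5, Min cut edges: (0,1)

Maximum flow: 5
Minimum cut: (0,1)
Partition: S = [0], T = [1, 2, 3, 4, 5, 6, 7, 8, 9, 10, 11, 12, 13, 14]

Max-flow min-cut theorem verified: both equal 5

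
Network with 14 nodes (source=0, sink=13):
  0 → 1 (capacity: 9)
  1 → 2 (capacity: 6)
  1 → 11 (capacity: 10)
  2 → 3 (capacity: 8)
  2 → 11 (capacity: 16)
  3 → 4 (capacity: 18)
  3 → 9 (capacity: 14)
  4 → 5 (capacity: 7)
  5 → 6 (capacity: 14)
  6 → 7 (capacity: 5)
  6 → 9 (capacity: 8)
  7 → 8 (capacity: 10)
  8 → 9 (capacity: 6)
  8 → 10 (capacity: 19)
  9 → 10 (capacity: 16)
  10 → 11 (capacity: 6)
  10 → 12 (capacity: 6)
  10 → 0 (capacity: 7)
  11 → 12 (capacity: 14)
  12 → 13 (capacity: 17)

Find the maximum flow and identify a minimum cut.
Max flow = 9, Min cut edges: (0,1)

Maximum flow: 9
Minimum cut: (0,1)
Partition: S = [0], T = [1, 2, 3, 4, 5, 6, 7, 8, 9, 10, 11, 12, 13]

Max-flow min-cut theorem verified: both equal 9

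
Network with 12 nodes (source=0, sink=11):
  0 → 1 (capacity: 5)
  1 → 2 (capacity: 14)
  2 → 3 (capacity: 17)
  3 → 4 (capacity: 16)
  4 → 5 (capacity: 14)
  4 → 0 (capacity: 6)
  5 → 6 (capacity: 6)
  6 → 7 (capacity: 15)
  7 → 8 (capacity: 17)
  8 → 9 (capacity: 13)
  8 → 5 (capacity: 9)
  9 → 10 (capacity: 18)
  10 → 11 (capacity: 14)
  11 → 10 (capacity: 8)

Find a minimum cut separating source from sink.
Min cut value = 5, edges: (0,1)

Min cut value: 5
Partition: S = [0], T = [1, 2, 3, 4, 5, 6, 7, 8, 9, 10, 11]
Cut edges: (0,1)

By max-flow min-cut theorem, max flow = min cut = 5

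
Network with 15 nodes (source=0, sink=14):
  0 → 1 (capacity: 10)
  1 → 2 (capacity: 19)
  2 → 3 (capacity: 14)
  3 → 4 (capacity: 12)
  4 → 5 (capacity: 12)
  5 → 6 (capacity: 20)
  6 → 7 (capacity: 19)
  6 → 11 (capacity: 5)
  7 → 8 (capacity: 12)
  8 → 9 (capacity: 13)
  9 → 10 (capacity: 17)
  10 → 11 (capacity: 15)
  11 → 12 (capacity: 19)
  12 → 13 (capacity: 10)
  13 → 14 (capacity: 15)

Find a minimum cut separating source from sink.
Min cut value = 10, edges: (12,13)

Min cut value: 10
Partition: S = [0, 1, 2, 3, 4, 5, 6, 7, 8, 9, 10, 11, 12], T = [13, 14]
Cut edges: (12,13)

By max-flow min-cut theorem, max flow = min cut = 10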